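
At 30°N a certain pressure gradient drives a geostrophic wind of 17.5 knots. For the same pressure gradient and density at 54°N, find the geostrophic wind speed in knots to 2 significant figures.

With the same pressure gradient and density, V_g ∝ 1/f ∝ 1/sin φ.
V₂ = V₁ · sin φ₁ / sin φ₂ = 17.5 × sin 30° / sin 54°
V₂ = 17.5 × 0.5000/0.8090 = 11 knots

11 knots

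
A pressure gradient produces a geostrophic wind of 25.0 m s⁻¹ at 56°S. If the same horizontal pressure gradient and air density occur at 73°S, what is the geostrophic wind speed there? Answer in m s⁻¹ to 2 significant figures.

22 m s⁻¹

With the same pressure gradient and density, V_g ∝ 1/f ∝ 1/sin φ.
V₂ = V₁ · sin φ₁ / sin φ₂ = 25.0 × sin 56° / sin 73°
V₂ = 25.0 × 0.8290/0.9563 = 22 m s⁻¹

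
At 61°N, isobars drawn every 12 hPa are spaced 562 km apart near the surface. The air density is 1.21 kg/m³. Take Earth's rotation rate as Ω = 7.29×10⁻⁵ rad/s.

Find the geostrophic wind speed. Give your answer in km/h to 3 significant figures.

Coriolis parameter at 61°N:
f = 2Ω sin φ = 2 × 7.29×10⁻⁵ × sin 61° = 1.28×10⁻⁴ s⁻¹
Pressure gradient: |∂P/∂n| = 1200 Pa / 562000 m = 2.14×10⁻³ Pa/m
Geostrophic balance (pressure-gradient force = Coriolis force):
V_g = (1/(fρ)) |∂P/∂n| = 2.14×10⁻³ / (1.28×10⁻⁴ × 1.21) = 13.8 m/s
Converting: 13.8 m/s × 3.6 = 49.8 km/h

49.8 km/h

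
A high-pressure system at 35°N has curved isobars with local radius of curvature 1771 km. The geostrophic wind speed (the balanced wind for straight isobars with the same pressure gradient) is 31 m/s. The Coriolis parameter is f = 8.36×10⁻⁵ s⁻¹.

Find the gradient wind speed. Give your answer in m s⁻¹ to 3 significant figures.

44.2 m s⁻¹

Around a high, pressure-gradient force acts outward with centrifugal, so Coriolis balances both:
fV = (1/ρ)|∂P/∂n| + V²/R  →  V² − fR·V + fR·V_g = 0
With fR = 8.36×10⁻⁵ × 1771×10³ m = 148 m/s:
V = [fR − √((fR)² − 4 fR V_g)]/2 = [148 − √(148² − 4×148×31)]/2 = 44.2 m/s
Supergeostrophic (V > V_g = 31 m/s), as expected around a high.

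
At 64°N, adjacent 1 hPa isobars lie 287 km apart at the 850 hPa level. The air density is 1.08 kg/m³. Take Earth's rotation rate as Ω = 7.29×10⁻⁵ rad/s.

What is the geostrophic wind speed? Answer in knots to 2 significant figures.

Coriolis parameter at 64°N:
f = 2Ω sin φ = 2 × 7.29×10⁻⁵ × sin 64° = 1.31×10⁻⁴ s⁻¹
Pressure gradient: |∂P/∂n| = 100 Pa / 287000 m = 3.48×10⁻⁴ Pa/m
Geostrophic balance (pressure-gradient force = Coriolis force):
V_g = (1/(fρ)) |∂P/∂n| = 3.48×10⁻⁴ / (1.31×10⁻⁴ × 1.08) = 2.46 m/s
Converting: 2.46 m/s × 1.944 = 4.8 knots

4.8 knots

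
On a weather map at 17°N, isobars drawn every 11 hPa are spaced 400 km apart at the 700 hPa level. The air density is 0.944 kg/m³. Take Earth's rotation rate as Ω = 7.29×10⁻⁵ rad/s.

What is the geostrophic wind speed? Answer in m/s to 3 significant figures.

Coriolis parameter at 17°N:
f = 2Ω sin φ = 2 × 7.29×10⁻⁵ × sin 17° = 4.26×10⁻⁵ s⁻¹
Pressure gradient: |∂P/∂n| = 1100 Pa / 400000 m = 2.75×10⁻³ Pa/m
Geostrophic balance (pressure-gradient force = Coriolis force):
V_g = (1/(fρ)) |∂P/∂n| = 2.75×10⁻³ / (4.26×10⁻⁵ × 0.944) = 68.3 m/s

68.3 m/s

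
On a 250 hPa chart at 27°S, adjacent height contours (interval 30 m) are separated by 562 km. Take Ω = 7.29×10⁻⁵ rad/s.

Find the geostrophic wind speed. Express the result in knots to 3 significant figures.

Coriolis parameter at 27°S:
f = 2Ω sin φ = 2 × 7.29×10⁻⁵ × sin 27° = 6.62×10⁻⁵ s⁻¹
Height gradient: |∂Z/∂n| = 30 m / 562000 m = 5.34×10⁻⁵
On a pressure surface, geostrophic balance gives V_g = (g/f)|∂Z/∂n|:
V_g = 9.81 × 5.34×10⁻⁵ / 6.62×10⁻⁵ = 7.91 m/s
Converting: 7.91 m/s × 1.944 = 15.4 knots

15.4 knots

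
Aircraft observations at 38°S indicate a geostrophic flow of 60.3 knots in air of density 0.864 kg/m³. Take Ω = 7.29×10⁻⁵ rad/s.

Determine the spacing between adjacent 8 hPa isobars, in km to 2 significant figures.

Coriolis parameter at 38°S:
f = 2Ω sin φ = 2 × 7.29×10⁻⁵ × sin 38° = 8.98×10⁻⁵ s⁻¹
Wind speed in SI: 60.3 knots = 31.0 m/s
Geostrophic balance rearranged: |∂P/∂n| = f ρ V_g
|∂P/∂n| = 8.98×10⁻⁵ × 0.864 × 31.0 = 2.41×10⁻³ Pa/m
Isobar spacing: Δn = ΔP/|∂P/∂n| = 800 Pa / 2.41×10⁻³ Pa/m = 332523 m ≈ 330 km

330 km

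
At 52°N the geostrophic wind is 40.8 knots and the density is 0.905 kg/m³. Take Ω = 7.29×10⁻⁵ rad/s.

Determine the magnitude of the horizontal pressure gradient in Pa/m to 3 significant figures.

2.18×10⁻³ Pa/m

Coriolis parameter at 52°N:
f = 2Ω sin φ = 2 × 7.29×10⁻⁵ × sin 52° = 1.15×10⁻⁴ s⁻¹
Wind speed in SI: 40.8 knots = 21.0 m/s
Geostrophic balance rearranged: |∂P/∂n| = f ρ V_g
|∂P/∂n| = 1.15×10⁻⁴ × 0.905 × 21.0 = 2.18×10⁻³ Pa/m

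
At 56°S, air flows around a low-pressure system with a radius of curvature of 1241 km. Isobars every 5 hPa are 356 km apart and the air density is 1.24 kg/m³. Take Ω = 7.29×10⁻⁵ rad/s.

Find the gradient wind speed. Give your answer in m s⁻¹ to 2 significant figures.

Coriolis parameter at 56°S:
f = 2Ω sin φ = 2 × 7.29×10⁻⁵ × sin 56° = 1.21×10⁻⁴ s⁻¹
Pressure gradient: |∂P/∂n| = 500 Pa / 356000 m = 1.40×10⁻³ Pa/m
Geostrophic speed: V_g = |∂P/∂n|/(fρ) = 1.40×10⁻³/(1.21×10⁻⁴ × 1.24) = 9.37 m/s
Around a low, centrifugal force acts outward with Coriolis, so pressure-gradient force balances both:
(1/ρ)|∂P/∂n| = fV + V²/R  →  V² + fR·V − fR·V_g = 0
With fR = 1.21×10⁻⁴ × 1241×10³ m = 150 m/s:
V = [−fR + √((fR)² + 4 fR V_g)]/2 = [−150 + √(150² + 4×150×9.37)]/2 = 8.85 m/s
Subgeostrophic (V < V_g = 9.37 m/s), as expected around a low.

8.8 m s⁻¹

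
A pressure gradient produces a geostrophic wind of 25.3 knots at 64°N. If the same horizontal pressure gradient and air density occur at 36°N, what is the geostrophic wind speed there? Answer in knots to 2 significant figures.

39 knots

With the same pressure gradient and density, V_g ∝ 1/f ∝ 1/sin φ.
V₂ = V₁ · sin φ₁ / sin φ₂ = 25.3 × sin 64° / sin 36°
V₂ = 25.3 × 0.8988/0.5878 = 39 knots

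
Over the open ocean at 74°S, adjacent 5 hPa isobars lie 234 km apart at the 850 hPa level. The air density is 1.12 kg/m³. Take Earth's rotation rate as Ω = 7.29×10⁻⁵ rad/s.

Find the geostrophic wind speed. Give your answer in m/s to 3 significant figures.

13.6 m/s

Coriolis parameter at 74°S:
f = 2Ω sin φ = 2 × 7.29×10⁻⁵ × sin 74° = 1.40×10⁻⁴ s⁻¹
Pressure gradient: |∂P/∂n| = 500 Pa / 234000 m = 2.14×10⁻³ Pa/m
Geostrophic balance (pressure-gradient force = Coriolis force):
V_g = (1/(fρ)) |∂P/∂n| = 2.14×10⁻³ / (1.40×10⁻⁴ × 1.12) = 13.6 m/s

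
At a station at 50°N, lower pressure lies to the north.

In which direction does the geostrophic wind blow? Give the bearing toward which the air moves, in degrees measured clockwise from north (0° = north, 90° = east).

090°

The pressure-gradient force points toward the north (bearing 000°).
Geostrophic balance: in the Northern Hemisphere the Coriolis force deflects motion to the right, so the geostrophic wind blows 90° to the right of the pressure-gradient force (low pressure on the left).
Rotating 000° by 90° clockwise gives 090° — the wind blows toward the east.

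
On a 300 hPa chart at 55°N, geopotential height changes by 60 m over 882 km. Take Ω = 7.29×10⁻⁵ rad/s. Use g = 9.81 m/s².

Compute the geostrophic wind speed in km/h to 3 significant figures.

20.1 km/h

Coriolis parameter at 55°N:
f = 2Ω sin φ = 2 × 7.29×10⁻⁵ × sin 55° = 1.19×10⁻⁴ s⁻¹
Height gradient: |∂Z/∂n| = 60 m / 882000 m = 6.80×10⁻⁵
On a pressure surface, geostrophic balance gives V_g = (g/f)|∂Z/∂n|:
V_g = 9.81 × 6.80×10⁻⁵ / 1.19×10⁻⁴ = 5.59 m/s
Converting: 5.59 m/s × 3.6 = 20.1 km/h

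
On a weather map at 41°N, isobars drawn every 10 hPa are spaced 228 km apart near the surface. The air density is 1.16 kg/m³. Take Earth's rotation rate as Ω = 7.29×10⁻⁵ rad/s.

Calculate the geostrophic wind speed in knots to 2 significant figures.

77 knots

Coriolis parameter at 41°N:
f = 2Ω sin φ = 2 × 7.29×10⁻⁵ × sin 41° = 9.57×10⁻⁵ s⁻¹
Pressure gradient: |∂P/∂n| = 1000 Pa / 228000 m = 4.39×10⁻³ Pa/m
Geostrophic balance (pressure-gradient force = Coriolis force):
V_g = (1/(fρ)) |∂P/∂n| = 4.39×10⁻³ / (9.57×10⁻⁵ × 1.16) = 39.5 m/s
Converting: 39.5 m/s × 1.944 = 77 knots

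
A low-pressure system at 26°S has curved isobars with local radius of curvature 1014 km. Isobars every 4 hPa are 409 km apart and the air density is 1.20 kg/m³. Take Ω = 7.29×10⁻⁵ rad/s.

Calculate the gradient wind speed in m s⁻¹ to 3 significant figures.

Coriolis parameter at 26°S:
f = 2Ω sin φ = 2 × 7.29×10⁻⁵ × sin 26° = 6.39×10⁻⁵ s⁻¹
Pressure gradient: |∂P/∂n| = 400 Pa / 409000 m = 9.78×10⁻⁴ Pa/m
Geostrophic speed: V_g = |∂P/∂n|/(fρ) = 9.78×10⁻⁴/(6.39×10⁻⁵ × 1.20) = 12.8 m/s
Around a low, centrifugal force acts outward with Coriolis, so pressure-gradient force balances both:
(1/ρ)|∂P/∂n| = fV + V²/R  →  V² + fR·V − fR·V_g = 0
With fR = 6.39×10⁻⁵ × 1014×10³ m = 64.8 m/s:
V = [−fR + √((fR)² + 4 fR V_g)]/2 = [−64.8 + √(64.8² + 4×64.8×12.8)]/2 = 10.9 m/s
Subgeostrophic (V < V_g = 12.8 m/s), as expected around a low.

10.9 m s⁻¹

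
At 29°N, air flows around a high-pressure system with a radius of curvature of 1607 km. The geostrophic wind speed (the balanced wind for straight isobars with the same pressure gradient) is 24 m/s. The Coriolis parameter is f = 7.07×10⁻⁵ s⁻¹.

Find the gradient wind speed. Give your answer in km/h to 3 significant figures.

124 km/h

Around a high, pressure-gradient force acts outward with centrifugal, so Coriolis balances both:
fV = (1/ρ)|∂P/∂n| + V²/R  →  V² − fR·V + fR·V_g = 0
With fR = 7.07×10⁻⁵ × 1607×10³ m = 114 m/s:
V = [fR − √((fR)² − 4 fR V_g)]/2 = [114 − √(114² − 4×114×24)]/2 = 34.4 m/s
Supergeostrophic (V > V_g = 24 m/s), as expected around a high.
Converting: 34.4 m/s × 3.6 = 124 km/h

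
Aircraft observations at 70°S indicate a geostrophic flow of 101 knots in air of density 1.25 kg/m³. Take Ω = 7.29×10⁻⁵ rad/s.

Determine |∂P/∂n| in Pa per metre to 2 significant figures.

Coriolis parameter at 70°S:
f = 2Ω sin φ = 2 × 7.29×10⁻⁵ × sin 70° = 1.37×10⁻⁴ s⁻¹
Wind speed in SI: 101 knots = 52.0 m/s
Geostrophic balance rearranged: |∂P/∂n| = f ρ V_g
|∂P/∂n| = 1.37×10⁻⁴ × 1.25 × 52.0 = 8.90×10⁻³ Pa/m

8.9×10⁻³ Pa/m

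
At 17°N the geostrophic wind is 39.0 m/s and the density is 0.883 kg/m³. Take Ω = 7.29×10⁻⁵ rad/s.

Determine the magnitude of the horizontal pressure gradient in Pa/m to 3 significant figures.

1.47×10⁻³ Pa/m

Coriolis parameter at 17°N:
f = 2Ω sin φ = 2 × 7.29×10⁻⁵ × sin 17° = 4.26×10⁻⁵ s⁻¹
Geostrophic balance rearranged: |∂P/∂n| = f ρ V_g
|∂P/∂n| = 4.26×10⁻⁵ × 0.883 × 39.0 = 1.47×10⁻³ Pa/m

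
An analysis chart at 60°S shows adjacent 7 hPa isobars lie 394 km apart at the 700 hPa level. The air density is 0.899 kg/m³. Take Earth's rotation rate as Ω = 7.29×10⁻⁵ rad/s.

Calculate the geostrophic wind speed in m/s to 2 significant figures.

Coriolis parameter at 60°S:
f = 2Ω sin φ = 2 × 7.29×10⁻⁵ × sin 60° = 1.26×10⁻⁴ s⁻¹
Pressure gradient: |∂P/∂n| = 700 Pa / 394000 m = 1.78×10⁻³ Pa/m
Geostrophic balance (pressure-gradient force = Coriolis force):
V_g = (1/(fρ)) |∂P/∂n| = 1.78×10⁻³ / (1.26×10⁻⁴ × 0.899) = 15.7 m/s

16 m/s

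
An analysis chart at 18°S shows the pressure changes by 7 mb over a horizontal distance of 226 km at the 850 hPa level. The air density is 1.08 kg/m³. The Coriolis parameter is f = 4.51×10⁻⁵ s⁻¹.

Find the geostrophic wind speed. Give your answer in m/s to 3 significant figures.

63.6 m/s

Pressure gradient: |∂P/∂n| = 700 Pa / 226000 m = 3.10×10⁻³ Pa/m
Geostrophic balance (pressure-gradient force = Coriolis force):
V_g = (1/(fρ)) |∂P/∂n| = 3.10×10⁻³ / (4.51×10⁻⁵ × 1.08) = 63.6 m/s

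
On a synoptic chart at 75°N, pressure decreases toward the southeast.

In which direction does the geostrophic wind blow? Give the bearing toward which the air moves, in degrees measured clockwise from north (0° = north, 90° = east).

The pressure-gradient force points toward the southeast (bearing 135°).
Geostrophic balance: in the Northern Hemisphere the Coriolis force deflects motion to the right, so the geostrophic wind blows 90° to the right of the pressure-gradient force (low pressure on the left).
Rotating 135° by 90° clockwise gives 225° — the wind blows toward the southwest.

225°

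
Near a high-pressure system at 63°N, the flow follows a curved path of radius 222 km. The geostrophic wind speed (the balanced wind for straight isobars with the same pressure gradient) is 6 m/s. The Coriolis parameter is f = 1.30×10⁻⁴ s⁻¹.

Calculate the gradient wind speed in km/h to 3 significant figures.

Around a high, pressure-gradient force acts outward with centrifugal, so Coriolis balances both:
fV = (1/ρ)|∂P/∂n| + V²/R  →  V² − fR·V + fR·V_g = 0
With fR = 1.30×10⁻⁴ × 222×10³ m = 28.9 m/s:
V = [fR − √((fR)² − 4 fR V_g)]/2 = [28.9 − √(28.9² − 4×28.9×6)]/2 = 8.51 m/s
Supergeostrophic (V > V_g = 6 m/s), as expected around a high.
Converting: 8.51 m/s × 3.6 = 30.6 km/h

30.6 km/h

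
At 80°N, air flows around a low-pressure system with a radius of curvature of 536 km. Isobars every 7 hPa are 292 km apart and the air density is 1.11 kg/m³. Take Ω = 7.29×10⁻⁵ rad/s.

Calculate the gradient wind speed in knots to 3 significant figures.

Coriolis parameter at 80°N:
f = 2Ω sin φ = 2 × 7.29×10⁻⁵ × sin 80° = 1.44×10⁻⁴ s⁻¹
Pressure gradient: |∂P/∂n| = 700 Pa / 292000 m = 2.40×10⁻³ Pa/m
Geostrophic speed: V_g = |∂P/∂n|/(fρ) = 2.40×10⁻³/(1.44×10⁻⁴ × 1.11) = 15.0 m/s
Around a low, centrifugal force acts outward with Coriolis, so pressure-gradient force balances both:
(1/ρ)|∂P/∂n| = fV + V²/R  →  V² + fR·V − fR·V_g = 0
With fR = 1.44×10⁻⁴ × 536×10³ m = 77.0 m/s:
V = [−fR + √((fR)² + 4 fR V_g)]/2 = [−77.0 + √(77.0² + 4×77.0×15)]/2 = 12.9 m/s
Subgeostrophic (V < V_g = 15 m/s), as expected around a low.
Converting: 12.9 m/s × 1.944 = 25.0 knots

25.0 knots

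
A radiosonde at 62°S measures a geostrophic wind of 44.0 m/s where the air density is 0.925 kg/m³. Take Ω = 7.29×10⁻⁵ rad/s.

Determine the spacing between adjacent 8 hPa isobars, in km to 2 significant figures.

Coriolis parameter at 62°S:
f = 2Ω sin φ = 2 × 7.29×10⁻⁵ × sin 62° = 1.29×10⁻⁴ s⁻¹
Geostrophic balance rearranged: |∂P/∂n| = f ρ V_g
|∂P/∂n| = 1.29×10⁻⁴ × 0.925 × 44.0 = 5.24×10⁻³ Pa/m
Isobar spacing: Δn = ΔP/|∂P/∂n| = 800 Pa / 5.24×10⁻³ Pa/m = 152687 m ≈ 150 km

150 km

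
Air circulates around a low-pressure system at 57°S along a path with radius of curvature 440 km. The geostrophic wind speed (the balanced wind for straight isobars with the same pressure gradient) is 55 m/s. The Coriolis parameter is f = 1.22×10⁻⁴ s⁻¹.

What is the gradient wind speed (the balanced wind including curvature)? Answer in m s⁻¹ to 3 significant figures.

33.8 m s⁻¹

Around a low, centrifugal force acts outward with Coriolis, so pressure-gradient force balances both:
(1/ρ)|∂P/∂n| = fV + V²/R  →  V² + fR·V − fR·V_g = 0
With fR = 1.22×10⁻⁴ × 440×10³ m = 53.7 m/s:
V = [−fR + √((fR)² + 4 fR V_g)]/2 = [−53.7 + √(53.7² + 4×53.7×55)]/2 = 33.8 m/s
Subgeostrophic (V < V_g = 55 m/s), as expected around a low.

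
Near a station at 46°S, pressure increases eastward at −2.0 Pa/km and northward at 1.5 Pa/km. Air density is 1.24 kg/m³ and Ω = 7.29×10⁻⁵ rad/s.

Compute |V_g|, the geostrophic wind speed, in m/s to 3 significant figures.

Coriolis parameter at 46°S:
f = 2Ω sin φ = 2 × 7.29×10⁻⁵ × sin 46° = 1.05×10⁻⁴ s⁻¹
In the Southern Hemisphere f is negative: f = −1.05×10⁻⁴ s⁻¹.
Component geostrophic relations (x east, y north):
u_g = −(1/(fρ)) ∂P/∂y,  v_g = (1/(fρ)) ∂P/∂x
u_g = −(1.5×10⁻³)/(−1.05×10⁻⁴ × 1.24) = 11.5 m/s;  v_g = (−2.0×10⁻³)/(−1.05×10⁻⁴ × 1.24) = 15.4 m/s
|V_g| = √(u_g² + v_g²) = 19.2 m/s

19.2 m/s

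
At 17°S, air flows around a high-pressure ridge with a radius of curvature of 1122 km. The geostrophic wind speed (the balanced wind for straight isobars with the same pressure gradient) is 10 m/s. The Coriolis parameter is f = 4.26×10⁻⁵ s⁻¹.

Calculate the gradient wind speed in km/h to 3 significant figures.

Around a high, pressure-gradient force acts outward with centrifugal, so Coriolis balances both:
fV = (1/ρ)|∂P/∂n| + V²/R  →  V² − fR·V + fR·V_g = 0
With fR = 4.26×10⁻⁵ × 1122×10³ m = 47.8 m/s:
V = [fR − √((fR)² − 4 fR V_g)]/2 = [47.8 − √(47.8² − 4×47.8×10)]/2 = 14.2 m/s
Supergeostrophic (V > V_g = 10 m/s), as expected around a high.
Converting: 14.2 m/s × 3.6 = 51.3 km/h

51.3 km/h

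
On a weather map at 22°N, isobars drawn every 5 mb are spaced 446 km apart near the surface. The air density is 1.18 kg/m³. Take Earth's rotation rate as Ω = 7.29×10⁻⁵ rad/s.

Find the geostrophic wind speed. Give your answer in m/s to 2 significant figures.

17 m/s

Coriolis parameter at 22°N:
f = 2Ω sin φ = 2 × 7.29×10⁻⁵ × sin 22° = 5.46×10⁻⁵ s⁻¹
Pressure gradient: |∂P/∂n| = 500 Pa / 446000 m = 1.12×10⁻³ Pa/m
Geostrophic balance (pressure-gradient force = Coriolis force):
V_g = (1/(fρ)) |∂P/∂n| = 1.12×10⁻³ / (5.46×10⁻⁵ × 1.18) = 17.4 m/s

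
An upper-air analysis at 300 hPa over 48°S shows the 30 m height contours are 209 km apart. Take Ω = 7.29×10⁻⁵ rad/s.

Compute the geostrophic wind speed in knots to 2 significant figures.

25 knots

Coriolis parameter at 48°S:
f = 2Ω sin φ = 2 × 7.29×10⁻⁵ × sin 48° = 1.08×10⁻⁴ s⁻¹
Height gradient: |∂Z/∂n| = 30 m / 209000 m = 1.44×10⁻⁴
On a pressure surface, geostrophic balance gives V_g = (g/f)|∂Z/∂n|:
V_g = 9.81 × 1.44×10⁻⁴ / 1.08×10⁻⁴ = 13.0 m/s
Converting: 13.0 m/s × 1.944 = 25 knots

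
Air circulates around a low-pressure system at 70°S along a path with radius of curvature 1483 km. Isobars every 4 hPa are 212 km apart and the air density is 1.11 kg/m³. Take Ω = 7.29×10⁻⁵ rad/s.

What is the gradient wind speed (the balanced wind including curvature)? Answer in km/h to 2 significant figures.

42 km/h

Coriolis parameter at 70°S:
f = 2Ω sin φ = 2 × 7.29×10⁻⁵ × sin 70° = 1.37×10⁻⁴ s⁻¹
Pressure gradient: |∂P/∂n| = 400 Pa / 212000 m = 1.89×10⁻³ Pa/m
Geostrophic speed: V_g = |∂P/∂n|/(fρ) = 1.89×10⁻³/(1.37×10⁻⁴ × 1.11) = 12.4 m/s
Around a low, centrifugal force acts outward with Coriolis, so pressure-gradient force balances both:
(1/ρ)|∂P/∂n| = fV + V²/R  →  V² + fR·V − fR·V_g = 0
With fR = 1.37×10⁻⁴ × 1483×10³ m = 203 m/s:
V = [−fR + √((fR)² + 4 fR V_g)]/2 = [−203 + √(203² + 4×203×12.4)]/2 = 11.7 m/s
Subgeostrophic (V < V_g = 12.4 m/s), as expected around a low.
Converting: 11.7 m/s × 3.6 = 42 km/h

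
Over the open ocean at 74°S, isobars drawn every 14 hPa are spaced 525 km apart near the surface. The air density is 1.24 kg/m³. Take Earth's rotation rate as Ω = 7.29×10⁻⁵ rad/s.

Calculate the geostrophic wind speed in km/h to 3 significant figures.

55.2 km/h

Coriolis parameter at 74°S:
f = 2Ω sin φ = 2 × 7.29×10⁻⁵ × sin 74° = 1.40×10⁻⁴ s⁻¹
Pressure gradient: |∂P/∂n| = 1400 Pa / 525000 m = 2.67×10⁻³ Pa/m
Geostrophic balance (pressure-gradient force = Coriolis force):
V_g = (1/(fρ)) |∂P/∂n| = 2.67×10⁻³ / (1.40×10⁻⁴ × 1.24) = 15.3 m/s
Converting: 15.3 m/s × 3.6 = 55.2 km/h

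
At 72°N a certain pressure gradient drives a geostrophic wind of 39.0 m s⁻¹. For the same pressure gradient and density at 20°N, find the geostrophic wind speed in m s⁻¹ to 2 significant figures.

With the same pressure gradient and density, V_g ∝ 1/f ∝ 1/sin φ.
V₂ = V₁ · sin φ₁ / sin φ₂ = 39.0 × sin 72° / sin 20°
V₂ = 39.0 × 0.9511/0.3420 = 110 m s⁻¹

110 m s⁻¹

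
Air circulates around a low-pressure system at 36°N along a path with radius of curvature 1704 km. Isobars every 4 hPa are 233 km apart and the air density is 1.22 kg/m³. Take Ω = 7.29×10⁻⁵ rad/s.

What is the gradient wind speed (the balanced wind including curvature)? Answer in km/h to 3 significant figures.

53.6 km/h

Coriolis parameter at 36°N:
f = 2Ω sin φ = 2 × 7.29×10⁻⁵ × sin 36° = 8.57×10⁻⁵ s⁻¹
Pressure gradient: |∂P/∂n| = 400 Pa / 233000 m = 1.72×10⁻³ Pa/m
Geostrophic speed: V_g = |∂P/∂n|/(fρ) = 1.72×10⁻³/(8.57×10⁻⁵ × 1.22) = 16.4 m/s
Around a low, centrifugal force acts outward with Coriolis, so pressure-gradient force balances both:
(1/ρ)|∂P/∂n| = fV + V²/R  →  V² + fR·V − fR·V_g = 0
With fR = 8.57×10⁻⁵ × 1704×10³ m = 146 m/s:
V = [−fR + √((fR)² + 4 fR V_g)]/2 = [−146 + √(146² + 4×146×16.4)]/2 = 14.9 m/s
Subgeostrophic (V < V_g = 16.4 m/s), as expected around a low.
Converting: 14.9 m/s × 3.6 = 53.6 km/h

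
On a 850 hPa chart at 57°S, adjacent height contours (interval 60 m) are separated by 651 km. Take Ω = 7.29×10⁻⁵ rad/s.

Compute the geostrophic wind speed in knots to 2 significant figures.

14 knots

Coriolis parameter at 57°S:
f = 2Ω sin φ = 2 × 7.29×10⁻⁵ × sin 57° = 1.22×10⁻⁴ s⁻¹
Height gradient: |∂Z/∂n| = 60 m / 651000 m = 9.22×10⁻⁵
On a pressure surface, geostrophic balance gives V_g = (g/f)|∂Z/∂n|:
V_g = 9.81 × 9.22×10⁻⁵ / 1.22×10⁻⁴ = 7.39 m/s
Converting: 7.39 m/s × 1.944 = 14 knots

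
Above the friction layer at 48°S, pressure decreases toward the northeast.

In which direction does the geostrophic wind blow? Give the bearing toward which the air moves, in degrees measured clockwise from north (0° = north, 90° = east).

The pressure-gradient force points toward the northeast (bearing 045°).
Geostrophic balance: in the Southern Hemisphere the Coriolis force deflects motion to the left, so the geostrophic wind blows 90° to the left of the pressure-gradient force (low pressure on the right).
Rotating 045° by 90° counterclockwise gives 315° — the wind blows toward the northwest.

315°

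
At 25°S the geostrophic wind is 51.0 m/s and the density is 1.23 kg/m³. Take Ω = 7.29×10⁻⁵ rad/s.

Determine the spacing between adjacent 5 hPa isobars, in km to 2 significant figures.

130 km

Coriolis parameter at 25°S:
f = 2Ω sin φ = 2 × 7.29×10⁻⁵ × sin 25° = 6.16×10⁻⁵ s⁻¹
Geostrophic balance rearranged: |∂P/∂n| = f ρ V_g
|∂P/∂n| = 6.16×10⁻⁵ × 1.23 × 51.0 = 3.87×10⁻³ Pa/m
Isobar spacing: Δn = ΔP/|∂P/∂n| = 500 Pa / 3.87×10⁻³ Pa/m = 129357 m ≈ 130 km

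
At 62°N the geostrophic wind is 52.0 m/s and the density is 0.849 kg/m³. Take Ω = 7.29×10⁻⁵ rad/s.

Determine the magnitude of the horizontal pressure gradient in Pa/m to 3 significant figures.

Coriolis parameter at 62°N:
f = 2Ω sin φ = 2 × 7.29×10⁻⁵ × sin 62° = 1.29×10⁻⁴ s⁻¹
Geostrophic balance rearranged: |∂P/∂n| = f ρ V_g
|∂P/∂n| = 1.29×10⁻⁴ × 0.849 × 52.0 = 5.68×10⁻³ Pa/m

5.68×10⁻³ Pa/m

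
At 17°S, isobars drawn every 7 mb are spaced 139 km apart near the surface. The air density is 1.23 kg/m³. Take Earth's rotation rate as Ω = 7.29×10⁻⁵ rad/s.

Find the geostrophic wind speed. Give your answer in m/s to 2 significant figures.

96 m/s

Coriolis parameter at 17°S:
f = 2Ω sin φ = 2 × 7.29×10⁻⁵ × sin 17° = 4.26×10⁻⁵ s⁻¹
Pressure gradient: |∂P/∂n| = 700 Pa / 139000 m = 5.04×10⁻³ Pa/m
Geostrophic balance (pressure-gradient force = Coriolis force):
V_g = (1/(fρ)) |∂P/∂n| = 5.04×10⁻³ / (4.26×10⁻⁵ × 1.23) = 96.0 m/s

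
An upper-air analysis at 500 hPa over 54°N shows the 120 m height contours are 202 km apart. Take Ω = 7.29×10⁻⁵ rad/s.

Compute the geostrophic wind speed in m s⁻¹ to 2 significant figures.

49 m s⁻¹

Coriolis parameter at 54°N:
f = 2Ω sin φ = 2 × 7.29×10⁻⁵ × sin 54° = 1.18×10⁻⁴ s⁻¹
Height gradient: |∂Z/∂n| = 120 m / 202000 m = 5.94×10⁻⁴
On a pressure surface, geostrophic balance gives V_g = (g/f)|∂Z/∂n|:
V_g = 9.81 × 5.94×10⁻⁴ / 1.18×10⁻⁴ = 49.4 m/s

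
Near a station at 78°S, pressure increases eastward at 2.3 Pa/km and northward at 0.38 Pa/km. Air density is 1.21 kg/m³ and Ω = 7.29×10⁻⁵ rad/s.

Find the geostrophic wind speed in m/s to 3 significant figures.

13.5 m/s

Coriolis parameter at 78°S:
f = 2Ω sin φ = 2 × 7.29×10⁻⁵ × sin 78° = 1.43×10⁻⁴ s⁻¹
In the Southern Hemisphere f is negative: f = −1.43×10⁻⁴ s⁻¹.
Component geostrophic relations (x east, y north):
u_g = −(1/(fρ)) ∂P/∂y,  v_g = (1/(fρ)) ∂P/∂x
u_g = −(0.38×10⁻³)/(−1.43×10⁻⁴ × 1.21) = 2.20 m/s;  v_g = (2.3×10⁻³)/(−1.43×10⁻⁴ × 1.21) = −13.3 m/s
|V_g| = √(u_g² + v_g²) = 13.5 m/s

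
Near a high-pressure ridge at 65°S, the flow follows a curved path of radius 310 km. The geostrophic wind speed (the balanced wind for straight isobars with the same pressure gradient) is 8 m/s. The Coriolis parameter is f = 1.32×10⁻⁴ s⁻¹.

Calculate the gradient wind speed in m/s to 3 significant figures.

Around a high, pressure-gradient force acts outward with centrifugal, so Coriolis balances both:
fV = (1/ρ)|∂P/∂n| + V²/R  →  V² − fR·V + fR·V_g = 0
With fR = 1.32×10⁻⁴ × 310×10³ m = 40.9 m/s:
V = [fR − √((fR)² − 4 fR V_g)]/2 = [40.9 − √(40.9² − 4×40.9×8)]/2 = 10.9 m/s
Supergeostrophic (V > V_g = 8 m/s), as expected around a high.

10.9 m/s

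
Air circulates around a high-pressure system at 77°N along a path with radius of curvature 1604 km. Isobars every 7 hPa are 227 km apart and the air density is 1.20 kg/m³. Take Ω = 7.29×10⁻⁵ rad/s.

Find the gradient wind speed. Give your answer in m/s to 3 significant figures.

19.8 m/s

Coriolis parameter at 77°N:
f = 2Ω sin φ = 2 × 7.29×10⁻⁵ × sin 77° = 1.42×10⁻⁴ s⁻¹
Pressure gradient: |∂P/∂n| = 700 Pa / 227000 m = 3.08×10⁻³ Pa/m
Geostrophic speed: V_g = |∂P/∂n|/(fρ) = 3.08×10⁻³/(1.42×10⁻⁴ × 1.20) = 18.1 m/s
Around a high, pressure-gradient force acts outward with centrifugal, so Coriolis balances both:
fV = (1/ρ)|∂P/∂n| + V²/R  →  V² − fR·V + fR·V_g = 0
With fR = 1.42×10⁻⁴ × 1604×10³ m = 228 m/s:
V = [fR − √((fR)² − 4 fR V_g)]/2 = [228 − √(228² − 4×228×18.1)]/2 = 19.8 m/s
Supergeostrophic (V > V_g = 18.1 m/s), as expected around a high.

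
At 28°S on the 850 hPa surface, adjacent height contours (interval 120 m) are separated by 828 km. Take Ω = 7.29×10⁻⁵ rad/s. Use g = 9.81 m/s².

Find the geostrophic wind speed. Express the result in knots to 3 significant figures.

Coriolis parameter at 28°S:
f = 2Ω sin φ = 2 × 7.29×10⁻⁵ × sin 28° = 6.84×10⁻⁵ s⁻¹
Height gradient: |∂Z/∂n| = 120 m / 828000 m = 1.45×10⁻⁴
On a pressure surface, geostrophic balance gives V_g = (g/f)|∂Z/∂n|:
V_g = 9.81 × 1.45×10⁻⁴ / 6.84×10⁻⁵ = 20.8 m/s
Converting: 20.8 m/s × 1.944 = 40.4 knots

40.4 knots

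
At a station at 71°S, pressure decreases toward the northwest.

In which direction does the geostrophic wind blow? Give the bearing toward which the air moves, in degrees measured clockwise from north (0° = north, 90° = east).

The pressure-gradient force points toward the northwest (bearing 315°).
Geostrophic balance: in the Southern Hemisphere the Coriolis force deflects motion to the left, so the geostrophic wind blows 90° to the left of the pressure-gradient force (low pressure on the right).
Rotating 315° by 90° counterclockwise gives 225° — the wind blows toward the southwest.

225°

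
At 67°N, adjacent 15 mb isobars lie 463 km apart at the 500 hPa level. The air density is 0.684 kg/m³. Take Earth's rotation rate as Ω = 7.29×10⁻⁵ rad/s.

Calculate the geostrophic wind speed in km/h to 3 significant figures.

Coriolis parameter at 67°N:
f = 2Ω sin φ = 2 × 7.29×10⁻⁵ × sin 67° = 1.34×10⁻⁴ s⁻¹
Pressure gradient: |∂P/∂n| = 1500 Pa / 463000 m = 3.24×10⁻³ Pa/m
Geostrophic balance (pressure-gradient force = Coriolis force):
V_g = (1/(fρ)) |∂P/∂n| = 3.24×10⁻³ / (1.34×10⁻⁴ × 0.684) = 35.3 m/s
Converting: 35.3 m/s × 3.6 = 127 km/h

127 km/h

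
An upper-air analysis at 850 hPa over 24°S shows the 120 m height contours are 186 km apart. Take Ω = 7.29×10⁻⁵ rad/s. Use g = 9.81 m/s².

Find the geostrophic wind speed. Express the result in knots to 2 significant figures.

210 knots

Coriolis parameter at 24°S:
f = 2Ω sin φ = 2 × 7.29×10⁻⁵ × sin 24° = 5.93×10⁻⁵ s⁻¹
Height gradient: |∂Z/∂n| = 120 m / 186000 m = 6.45×10⁻⁴
On a pressure surface, geostrophic balance gives V_g = (g/f)|∂Z/∂n|:
V_g = 9.81 × 6.45×10⁻⁴ / 5.93×10⁻⁵ = 107 m/s
Converting: 107 m/s × 1.944 = 210 knots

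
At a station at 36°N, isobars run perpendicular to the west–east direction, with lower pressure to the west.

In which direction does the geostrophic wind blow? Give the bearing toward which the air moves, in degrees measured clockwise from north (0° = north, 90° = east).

000°

The pressure-gradient force points toward the west (bearing 270°).
Geostrophic balance: in the Northern Hemisphere the Coriolis force deflects motion to the right, so the geostrophic wind blows 90° to the right of the pressure-gradient force (low pressure on the left).
Rotating 270° by 90° clockwise gives 000° — the wind blows toward the north.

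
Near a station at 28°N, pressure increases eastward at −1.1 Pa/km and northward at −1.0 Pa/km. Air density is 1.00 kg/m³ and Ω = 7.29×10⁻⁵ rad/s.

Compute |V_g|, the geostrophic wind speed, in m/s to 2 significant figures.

22 m/s

Coriolis parameter at 28°N:
f = 2Ω sin φ = 2 × 7.29×10⁻⁵ × sin 28° = 6.84×10⁻⁵ s⁻¹
Component geostrophic relations (x east, y north):
u_g = −(1/(fρ)) ∂P/∂y,  v_g = (1/(fρ)) ∂P/∂x
u_g = −(−1.0×10⁻³)/(6.84×10⁻⁵ × 1.00) = 14.6 m/s;  v_g = (−1.1×10⁻³)/(6.84×10⁻⁵ × 1.00) = −16.1 m/s
|V_g| = √(u_g² + v_g²) = 21.7 m/s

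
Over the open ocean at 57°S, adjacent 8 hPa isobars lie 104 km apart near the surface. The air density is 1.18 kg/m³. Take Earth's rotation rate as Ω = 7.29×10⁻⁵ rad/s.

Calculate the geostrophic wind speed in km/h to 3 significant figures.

Coriolis parameter at 57°S:
f = 2Ω sin φ = 2 × 7.29×10⁻⁵ × sin 57° = 1.22×10⁻⁴ s⁻¹
Pressure gradient: |∂P/∂n| = 800 Pa / 104000 m = 7.69×10⁻³ Pa/m
Geostrophic balance (pressure-gradient force = Coriolis force):
V_g = (1/(fρ)) |∂P/∂n| = 7.69×10⁻³ / (1.22×10⁻⁴ × 1.18) = 53.3 m/s
Converting: 53.3 m/s × 3.6 = 192 km/h

192 km/h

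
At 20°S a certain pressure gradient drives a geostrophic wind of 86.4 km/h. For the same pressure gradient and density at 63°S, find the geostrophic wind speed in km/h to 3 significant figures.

33.2 km/h

With the same pressure gradient and density, V_g ∝ 1/f ∝ 1/sin φ.
V₂ = V₁ · sin φ₁ / sin φ₂ = 86.4 × sin 20° / sin 63°
V₂ = 86.4 × 0.3420/0.8910 = 33.2 km/h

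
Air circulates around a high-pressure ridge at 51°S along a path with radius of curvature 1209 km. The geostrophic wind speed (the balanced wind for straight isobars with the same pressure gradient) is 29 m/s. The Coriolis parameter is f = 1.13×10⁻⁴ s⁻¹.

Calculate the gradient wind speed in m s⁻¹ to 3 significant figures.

Around a high, pressure-gradient force acts outward with centrifugal, so Coriolis balances both:
fV = (1/ρ)|∂P/∂n| + V²/R  →  V² − fR·V + fR·V_g = 0
With fR = 1.13×10⁻⁴ × 1209×10³ m = 137 m/s:
V = [fR − √((fR)² − 4 fR V_g)]/2 = [137 − √(137² − 4×137×29)]/2 = 41.8 m/s
Supergeostrophic (V > V_g = 29 m/s), as expected around a high.

41.8 m s⁻¹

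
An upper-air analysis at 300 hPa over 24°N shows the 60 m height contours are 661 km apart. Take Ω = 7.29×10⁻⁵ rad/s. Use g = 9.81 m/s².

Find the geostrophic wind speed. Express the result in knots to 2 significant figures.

Coriolis parameter at 24°N:
f = 2Ω sin φ = 2 × 7.29×10⁻⁵ × sin 24° = 5.93×10⁻⁵ s⁻¹
Height gradient: |∂Z/∂n| = 60 m / 661000 m = 9.08×10⁻⁵
On a pressure surface, geostrophic balance gives V_g = (g/f)|∂Z/∂n|:
V_g = 9.81 × 9.08×10⁻⁵ / 5.93×10⁻⁵ = 15.0 m/s
Converting: 15.0 m/s × 1.944 = 29 knots

29 knots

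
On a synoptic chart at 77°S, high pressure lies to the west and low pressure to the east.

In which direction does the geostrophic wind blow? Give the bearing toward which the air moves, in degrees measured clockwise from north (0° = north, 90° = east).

000°

The pressure-gradient force points toward the east (bearing 090°).
Geostrophic balance: in the Southern Hemisphere the Coriolis force deflects motion to the left, so the geostrophic wind blows 90° to the left of the pressure-gradient force (low pressure on the right).
Rotating 090° by 90° counterclockwise gives 000° — the wind blows toward the north.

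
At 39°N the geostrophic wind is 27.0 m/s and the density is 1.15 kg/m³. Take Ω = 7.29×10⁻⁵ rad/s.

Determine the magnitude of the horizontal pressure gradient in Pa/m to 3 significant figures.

Coriolis parameter at 39°N:
f = 2Ω sin φ = 2 × 7.29×10⁻⁵ × sin 39° = 9.18×10⁻⁵ s⁻¹
Geostrophic balance rearranged: |∂P/∂n| = f ρ V_g
|∂P/∂n| = 9.18×10⁻⁵ × 1.15 × 27.0 = 2.85×10⁻³ Pa/m

2.85×10⁻³ Pa/m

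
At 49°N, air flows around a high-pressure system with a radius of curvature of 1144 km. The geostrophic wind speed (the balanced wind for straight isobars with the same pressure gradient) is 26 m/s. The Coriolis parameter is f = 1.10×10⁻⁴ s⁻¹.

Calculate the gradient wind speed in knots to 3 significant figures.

Around a high, pressure-gradient force acts outward with centrifugal, so Coriolis balances both:
fV = (1/ρ)|∂P/∂n| + V²/R  →  V² − fR·V + fR·V_g = 0
With fR = 1.10×10⁻⁴ × 1144×10³ m = 126 m/s:
V = [fR − √((fR)² − 4 fR V_g)]/2 = [126 − √(126² − 4×126×26)]/2 = 36.7 m/s
Supergeostrophic (V > V_g = 26 m/s), as expected around a high.
Converting: 36.7 m/s × 1.944 = 71.4 knots

71.4 knots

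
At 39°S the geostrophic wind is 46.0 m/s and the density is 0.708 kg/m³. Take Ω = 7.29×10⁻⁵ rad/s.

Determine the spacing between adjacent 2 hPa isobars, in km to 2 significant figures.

Coriolis parameter at 39°S:
f = 2Ω sin φ = 2 × 7.29×10⁻⁵ × sin 39° = 9.18×10⁻⁵ s⁻¹
Geostrophic balance rearranged: |∂P/∂n| = f ρ V_g
|∂P/∂n| = 9.18×10⁻⁵ × 0.708 × 46.0 = 2.99×10⁻³ Pa/m
Isobar spacing: Δn = ΔP/|∂P/∂n| = 200 Pa / 2.99×10⁻³ Pa/m = 66928 m ≈ 67 km

67 km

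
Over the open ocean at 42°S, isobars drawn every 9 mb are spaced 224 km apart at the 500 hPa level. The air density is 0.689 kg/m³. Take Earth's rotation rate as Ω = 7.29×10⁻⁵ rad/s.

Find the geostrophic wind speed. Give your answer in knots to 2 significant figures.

Coriolis parameter at 42°S:
f = 2Ω sin φ = 2 × 7.29×10⁻⁵ × sin 42° = 9.76×10⁻⁵ s⁻¹
Pressure gradient: |∂P/∂n| = 900 Pa / 224000 m = 4.02×10⁻³ Pa/m
Geostrophic balance (pressure-gradient force = Coriolis force):
V_g = (1/(fρ)) |∂P/∂n| = 4.02×10⁻³ / (9.76×10⁻⁵ × 0.689) = 59.8 m/s
Converting: 59.8 m/s × 1.944 = 120 knots

120 knots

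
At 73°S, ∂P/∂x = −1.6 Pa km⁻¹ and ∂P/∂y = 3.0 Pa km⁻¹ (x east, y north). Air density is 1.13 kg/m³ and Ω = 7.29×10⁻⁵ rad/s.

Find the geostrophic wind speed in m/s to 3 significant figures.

Coriolis parameter at 73°S:
f = 2Ω sin φ = 2 × 7.29×10⁻⁵ × sin 73° = 1.39×10⁻⁴ s⁻¹
In the Southern Hemisphere f is negative: f = −1.39×10⁻⁴ s⁻¹.
Component geostrophic relations (x east, y north):
u_g = −(1/(fρ)) ∂P/∂y,  v_g = (1/(fρ)) ∂P/∂x
u_g = −(3.0×10⁻³)/(−1.39×10⁻⁴ × 1.13) = 19.0 m/s;  v_g = (−1.6×10⁻³)/(−1.39×10⁻⁴ × 1.13) = 10.2 m/s
|V_g| = √(u_g² + v_g²) = 21.6 m/s

21.6 m/s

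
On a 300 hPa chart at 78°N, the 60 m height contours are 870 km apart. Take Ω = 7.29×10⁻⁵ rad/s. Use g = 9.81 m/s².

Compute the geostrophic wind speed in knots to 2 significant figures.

9.2 knots

Coriolis parameter at 78°N:
f = 2Ω sin φ = 2 × 7.29×10⁻⁵ × sin 78° = 1.43×10⁻⁴ s⁻¹
Height gradient: |∂Z/∂n| = 60 m / 870000 m = 6.90×10⁻⁵
On a pressure surface, geostrophic balance gives V_g = (g/f)|∂Z/∂n|:
V_g = 9.81 × 6.90×10⁻⁵ / 1.43×10⁻⁴ = 4.74 m/s
Converting: 4.74 m/s × 1.944 = 9.2 knots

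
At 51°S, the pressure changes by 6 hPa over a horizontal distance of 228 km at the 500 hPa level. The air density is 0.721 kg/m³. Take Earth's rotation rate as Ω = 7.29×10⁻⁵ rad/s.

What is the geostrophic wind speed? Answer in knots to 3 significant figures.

62.6 knots

Coriolis parameter at 51°S:
f = 2Ω sin φ = 2 × 7.29×10⁻⁵ × sin 51° = 1.13×10⁻⁴ s⁻¹
Pressure gradient: |∂P/∂n| = 600 Pa / 228000 m = 2.63×10⁻³ Pa/m
Geostrophic balance (pressure-gradient force = Coriolis force):
V_g = (1/(fρ)) |∂P/∂n| = 2.63×10⁻³ / (1.13×10⁻⁴ × 0.721) = 32.2 m/s
Converting: 32.2 m/s × 1.944 = 62.6 knots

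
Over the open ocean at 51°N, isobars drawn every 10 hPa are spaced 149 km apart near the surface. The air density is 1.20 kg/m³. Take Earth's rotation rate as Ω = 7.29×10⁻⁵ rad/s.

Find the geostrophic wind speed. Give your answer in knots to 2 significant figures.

Coriolis parameter at 51°N:
f = 2Ω sin φ = 2 × 7.29×10⁻⁵ × sin 51° = 1.13×10⁻⁴ s⁻¹
Pressure gradient: |∂P/∂n| = 1000 Pa / 149000 m = 6.71×10⁻³ Pa/m
Geostrophic balance (pressure-gradient force = Coriolis force):
V_g = (1/(fρ)) |∂P/∂n| = 6.71×10⁻³ / (1.13×10⁻⁴ × 1.20) = 49.4 m/s
Converting: 49.4 m/s × 1.944 = 96 knots

96 knots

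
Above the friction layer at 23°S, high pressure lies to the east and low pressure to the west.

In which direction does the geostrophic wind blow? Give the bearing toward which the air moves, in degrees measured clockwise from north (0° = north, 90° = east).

The pressure-gradient force points toward the west (bearing 270°).
Geostrophic balance: in the Southern Hemisphere the Coriolis force deflects motion to the left, so the geostrophic wind blows 90° to the left of the pressure-gradient force (low pressure on the right).
Rotating 270° by 90° counterclockwise gives 180° — the wind blows toward the south.

180°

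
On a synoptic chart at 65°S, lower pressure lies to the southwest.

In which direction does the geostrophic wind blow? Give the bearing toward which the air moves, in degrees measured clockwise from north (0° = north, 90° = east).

The pressure-gradient force points toward the southwest (bearing 225°).
Geostrophic balance: in the Southern Hemisphere the Coriolis force deflects motion to the left, so the geostrophic wind blows 90° to the left of the pressure-gradient force (low pressure on the right).
Rotating 225° by 90° counterclockwise gives 135° — the wind blows toward the southeast.

135°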